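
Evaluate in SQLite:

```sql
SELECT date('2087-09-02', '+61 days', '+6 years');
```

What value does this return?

2093-11-02

Applying '+61 days' to 2087-09-02: counting 61 days forward gives 2087-11-02.
Adding +6 years to 2087-11-02 gives 2093-11-02.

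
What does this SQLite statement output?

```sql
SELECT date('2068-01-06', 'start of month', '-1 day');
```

`start of month` rewinds 2068-01-06 to 2068-01-01.
Going back 1 day from 2068-01-01 reaches 2067-12-31 (last day of December, 31 days).

2067-12-31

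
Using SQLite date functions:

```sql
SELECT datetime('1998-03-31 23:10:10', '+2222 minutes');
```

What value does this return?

1998-04-02 12:12:10

2222 minutes = 37h 2m; +2222 minutes from 1998-03-31 23:10:10 is 1998-04-02 12:12:10 (crosses midnight).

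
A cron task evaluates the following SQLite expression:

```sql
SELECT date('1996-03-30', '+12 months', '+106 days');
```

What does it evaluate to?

1997-07-14

Adding +12 months to 1996-03-30 gives 1997-03-30.
Applying '+106 days' to 1997-03-30: counting 106 days forward gives 1997-07-14.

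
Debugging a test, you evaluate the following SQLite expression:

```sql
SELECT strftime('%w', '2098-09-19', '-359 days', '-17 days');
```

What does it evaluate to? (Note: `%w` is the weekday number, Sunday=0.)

0

First apply '-359 days', '-17 days': 2098-09-19 → 2097-09-08.
2097-09-08 is a Sunday; with Sunday=0 that is 0.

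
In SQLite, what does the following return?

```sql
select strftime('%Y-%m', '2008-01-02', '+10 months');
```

First apply '+10 months': 2008-01-02 → 2008-11-02.
`%Y-%m` extracts the year-month: 2008-11.

2008-11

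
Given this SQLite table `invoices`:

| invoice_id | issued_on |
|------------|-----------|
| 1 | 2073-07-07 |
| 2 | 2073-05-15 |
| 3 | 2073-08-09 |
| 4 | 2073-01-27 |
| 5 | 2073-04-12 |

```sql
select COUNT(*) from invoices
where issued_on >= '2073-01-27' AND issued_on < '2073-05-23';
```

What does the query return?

3

Rows in [2073-01-27, 2073-05-23): 2073-05-15, 2073-01-27, 2073-04-12 → 3 rows.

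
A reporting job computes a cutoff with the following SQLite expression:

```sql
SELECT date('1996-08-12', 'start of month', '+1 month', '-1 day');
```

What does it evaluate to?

1996-08-31

`start of month` rewinds 1996-08-12 to 1996-08-01.
Adding +1 month to 1996-08-01 gives 1996-09-01.
Going back 1 day from 1996-09-01 reaches 1996-08-31 (last day of August, 31 days).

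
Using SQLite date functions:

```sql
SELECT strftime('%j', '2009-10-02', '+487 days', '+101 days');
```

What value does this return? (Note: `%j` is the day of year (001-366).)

First apply '+487 days', '+101 days': 2009-10-02 → 2011-05-13.
Day-of-year for 2011-05-13: days since 2011-01-01 inclusive = 133, zero-padded to 133.

133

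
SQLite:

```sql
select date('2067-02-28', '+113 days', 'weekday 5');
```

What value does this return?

2067-06-24

Applying '+113 days' to 2067-02-28: counting 113 days forward gives 2067-06-21.
`weekday 5` advances to the next Friday; 2067-06-21 is a Tuesday, so it moves forward to 2067-06-24.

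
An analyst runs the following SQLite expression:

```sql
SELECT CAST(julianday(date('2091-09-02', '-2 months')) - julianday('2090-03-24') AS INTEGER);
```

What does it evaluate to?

Adding -2 months to 2091-09-02 gives 2091-07-02.
7 days remain in March 2090 after the 24th (31 − 24).
Full months from April 2090 through June 2091 contribute their day counts.
Then 2 days into July 2091.
Total: 7 + 30 + 31 + 30 + 31 + 31 + 30 + 31 + 30 + 31 + 31 + 28 + 31 + 30 + 31 + 30 + 2 = 465.

465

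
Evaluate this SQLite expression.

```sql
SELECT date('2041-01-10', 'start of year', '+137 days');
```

`start of year` rewinds 2041-01-10 to 2041-01-01.
Applying '+137 days' to 2041-01-01: counting 137 days forward gives 2041-05-18.

2041-05-18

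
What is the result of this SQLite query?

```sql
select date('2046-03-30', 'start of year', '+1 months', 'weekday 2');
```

`start of year` rewinds 2046-03-30 to 2046-01-01.
Adding +1 month to 2046-01-01 gives 2046-02-01.
`weekday 2` advances to the next Tuesday; 2046-02-01 is a Thursday, so it moves forward to 2046-02-06.

2046-02-06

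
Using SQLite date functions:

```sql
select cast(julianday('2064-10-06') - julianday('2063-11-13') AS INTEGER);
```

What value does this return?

17 days remain in November 2063 after the 13th (30 − 13).
Full months from December 2063 through September 2064 contribute their day counts.
Then 6 days into October 2064.
Total: 17 + 31 + 31 + 29 + 31 + 30 + 31 + 30 + 31 + 31 + 30 + 6 = 328.

328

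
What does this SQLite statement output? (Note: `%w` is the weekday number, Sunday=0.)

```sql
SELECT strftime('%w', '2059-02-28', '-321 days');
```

First apply '-321 days': 2059-02-28 → 2058-04-13.
2058-04-13 is a Saturday; with Sunday=0 that is 6.

6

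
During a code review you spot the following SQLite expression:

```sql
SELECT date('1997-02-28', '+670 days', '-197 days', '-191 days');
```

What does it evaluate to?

Applying '+670 days' to 1997-02-28: counting 670 days forward gives 1998-12-30.
Applying '-197 days' to 1998-12-30: counting 197 days back gives 1998-06-16.
Applying '-191 days' to 1998-06-16: counting 191 days back gives 1997-12-07.

1997-12-07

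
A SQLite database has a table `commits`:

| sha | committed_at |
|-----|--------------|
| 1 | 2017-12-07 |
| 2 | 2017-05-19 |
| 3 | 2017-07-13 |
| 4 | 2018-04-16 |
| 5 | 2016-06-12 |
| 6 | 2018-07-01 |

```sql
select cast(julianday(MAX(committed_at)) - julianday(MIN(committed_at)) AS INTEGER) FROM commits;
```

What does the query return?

749

MIN = 2016-06-12, MAX = 2018-07-01.
18 days remain in June 2016 after the 12th (30 − 12).
Full months from July 2016 through June 2018 contribute their day counts.
Then 1 day into July 2018.
Total: 18 + 31 + 31 + 30 + 31 + 30 + 31 + 31 + 28 + 31 + 30 + 31 + 30 + 31 + 31 + 30 + 31 + 30 + 31 + 31 + 28 + 31 + 30 + 31 + 30 + 1 = 749.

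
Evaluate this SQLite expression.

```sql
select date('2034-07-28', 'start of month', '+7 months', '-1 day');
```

`start of month` rewinds 2034-07-28 to 2034-07-01.
Adding +7 months to 2034-07-01 gives 2035-02-01.
Going back 1 day from 2035-02-01 reaches 2035-01-31 (last day of January, 31 days).

2035-01-31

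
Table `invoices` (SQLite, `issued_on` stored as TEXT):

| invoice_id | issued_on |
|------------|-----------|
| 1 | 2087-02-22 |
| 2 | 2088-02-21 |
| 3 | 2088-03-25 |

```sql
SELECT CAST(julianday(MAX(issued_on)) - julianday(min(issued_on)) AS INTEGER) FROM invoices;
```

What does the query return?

MIN = 2087-02-22, MAX = 2088-03-25.
6 days remain in February 2087 after the 22nd (28 − 22).
Full months from March 2087 through February 2088 contribute their day counts.
Then 25 days into March 2088.
Total: 6 + 31 + 30 + 31 + 30 + 31 + 31 + 30 + 31 + 30 + 31 + 31 + 29 + 25 = 397.

397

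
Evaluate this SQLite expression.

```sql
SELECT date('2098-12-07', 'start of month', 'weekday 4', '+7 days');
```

2098-12-11

`start of month` rewinds 2098-12-07 to 2098-12-01.
`weekday 4` advances to the next Thursday; 2098-12-01 is a Monday, so it moves forward to 2098-12-04.
Advancing 7 more days within December lands on 2098-12-11.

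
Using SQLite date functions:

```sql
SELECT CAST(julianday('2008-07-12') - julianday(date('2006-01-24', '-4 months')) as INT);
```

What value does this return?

Adding -4 months to 2006-01-24 gives 2005-09-24.
6 days remain in September 2005 after the 24th (30 − 24).
Full months from October 2005 through June 2008 contribute their day counts.
Then 12 days into July 2008.
Total: 6 + 31 + 30 + 31 + 31 + 28 + 31 + 30 + 31 + 30 + 31 + 31 + 30 + 31 + 30 + 31 + 31 + 28 + 31 + 30 + 31 + 30 + 31 + 31 + 30 + 31 + 30 + 31 + 31 + 29 + 31 + 30 + 31 + 30 + 12 = 1022.

1022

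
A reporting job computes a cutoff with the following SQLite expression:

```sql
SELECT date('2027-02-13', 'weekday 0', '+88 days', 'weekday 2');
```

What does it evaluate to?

`weekday 0` advances to the next Sunday; 2027-02-13 is a Saturday, so it moves forward to 2027-02-14.
Applying '+88 days' to 2027-02-14: counting 88 days forward gives 2027-05-13.
`weekday 2` advances to the next Tuesday; 2027-05-13 is a Thursday, so it moves forward to 2027-05-18.

2027-05-18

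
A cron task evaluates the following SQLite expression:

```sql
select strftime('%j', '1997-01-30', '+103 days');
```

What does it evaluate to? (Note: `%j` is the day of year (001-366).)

First apply '+103 days': 1997-01-30 → 1997-05-13.
Day-of-year for 1997-05-13: days since 1997-01-01 inclusive = 133, zero-padded to 133.

133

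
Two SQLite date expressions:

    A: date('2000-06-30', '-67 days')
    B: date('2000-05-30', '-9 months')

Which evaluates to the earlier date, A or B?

A = 2000-04-24.
B = 1999-08-30.
B is earlier.

B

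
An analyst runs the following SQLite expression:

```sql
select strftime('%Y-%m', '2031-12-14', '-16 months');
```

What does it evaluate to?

2030-08

First apply '-16 months': 2031-12-14 → 2030-08-14.
`%Y-%m` extracts the year-month: 2030-08.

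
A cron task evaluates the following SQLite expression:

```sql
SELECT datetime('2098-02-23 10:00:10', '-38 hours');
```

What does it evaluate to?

2098-02-21 20:00:10

-38 hours from 2098-02-23 10:00:10 is 2098-02-21 20:00:10 (crosses midnight).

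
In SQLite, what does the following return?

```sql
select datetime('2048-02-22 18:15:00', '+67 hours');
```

+67 hours from 2048-02-22 18:15:00 is 2048-02-25 13:15:00 (crosses midnight).

2048-02-25 13:15:00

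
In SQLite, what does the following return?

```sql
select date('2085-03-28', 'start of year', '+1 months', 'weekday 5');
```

`start of year` rewinds 2085-03-28 to 2085-01-01.
Adding +1 month to 2085-01-01 gives 2085-02-01.
`weekday 5` advances to the next Friday; 2085-02-01 is a Thursday, so it moves forward to 2085-02-02.

2085-02-02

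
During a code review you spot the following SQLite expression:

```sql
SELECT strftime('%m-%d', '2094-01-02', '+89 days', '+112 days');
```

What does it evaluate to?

First apply '+89 days', '+112 days': 2094-01-02 → 2094-07-22.
`%m-%d` extracts the month-day: 07-22.

07-22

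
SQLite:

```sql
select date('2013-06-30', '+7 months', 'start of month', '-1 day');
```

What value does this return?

Adding +7 months to 2013-06-30 gives 2014-01-30.
`start of month` rewinds 2014-01-30 to 2014-01-01.
Going back 1 day from 2014-01-01 reaches 2013-12-31 (last day of December, 31 days).

2013-12-31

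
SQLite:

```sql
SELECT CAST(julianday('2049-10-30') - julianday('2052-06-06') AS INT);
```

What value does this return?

-950

1 day remains in October 2049 after the 30th (31 − 30).
Full months from November 2049 through May 2052 contribute their day counts.
Then 6 days into June 2052.
Total: 1 + 30 + 31 + 31 + 28 + 31 + 30 + 31 + 30 + 31 + 31 + 30 + 31 + 30 + 31 + 31 + 28 + 31 + 30 + 31 + 30 + 31 + 31 + 30 + 31 + 30 + 31 + 31 + 29 + 31 + 30 + 31 + 6 = 950.
The subtraction is earlier − later, so the result is −950 → -950.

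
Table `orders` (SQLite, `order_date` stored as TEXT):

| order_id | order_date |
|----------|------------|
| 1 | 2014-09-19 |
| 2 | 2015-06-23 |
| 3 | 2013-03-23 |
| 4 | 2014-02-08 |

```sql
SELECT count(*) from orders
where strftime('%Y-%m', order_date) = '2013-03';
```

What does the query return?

1

Rows with year-month 2013-03: 2013-03-23 → 1.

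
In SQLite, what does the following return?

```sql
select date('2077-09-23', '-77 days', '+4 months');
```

Applying '-77 days' to 2077-09-23: counting 77 days back gives 2077-07-08.
Adding +4 months to 2077-07-08 gives 2077-11-08.

2077-11-08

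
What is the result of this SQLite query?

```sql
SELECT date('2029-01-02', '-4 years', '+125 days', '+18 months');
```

2026-11-07

Adding -4 years to 2029-01-02 gives 2025-01-02.
Applying '+125 days' to 2025-01-02: counting 125 days forward gives 2025-05-07.
Adding +18 months to 2025-05-07 gives 2026-11-07.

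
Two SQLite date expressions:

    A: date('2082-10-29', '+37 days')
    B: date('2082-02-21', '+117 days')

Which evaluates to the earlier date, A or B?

B

A = 2082-12-05.
B = 2082-06-18.
B is earlier.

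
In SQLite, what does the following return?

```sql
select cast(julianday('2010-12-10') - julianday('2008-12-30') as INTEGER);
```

710

1 day remains in December 2008 after the 30th (31 − 30).
Full months from January 2009 through November 2010 contribute their day counts.
Then 10 days into December 2010.
Total: 1 + 31 + 28 + 31 + 30 + 31 + 30 + 31 + 31 + 30 + 31 + 30 + 31 + 31 + 28 + 31 + 30 + 31 + 30 + 31 + 31 + 30 + 31 + 30 + 10 = 710.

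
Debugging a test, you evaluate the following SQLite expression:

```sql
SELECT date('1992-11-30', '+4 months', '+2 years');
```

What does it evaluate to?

Adding +4 months to 1992-11-30 gives 1993-03-30.
Adding +2 years to 1993-03-30 gives 1995-03-30.

1995-03-30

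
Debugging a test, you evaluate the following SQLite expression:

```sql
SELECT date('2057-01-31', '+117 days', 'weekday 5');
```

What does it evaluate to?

Applying '+117 days' to 2057-01-31: counting 117 days forward gives 2057-05-28.
`weekday 5` advances to the next Friday; 2057-05-28 is a Monday, so it moves forward to 2057-06-01.

2057-06-01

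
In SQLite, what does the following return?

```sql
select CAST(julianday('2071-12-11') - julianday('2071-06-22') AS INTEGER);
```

172

8 days remain in June 2071 after the 22nd (30 − 22).
July 2071: 31 days.
August 2071: 31 days.
September 2071: 30 days.
October 2071: 31 days.
November 2071: 30 days.
Then 11 days into December 2071.
Total: 8 + 31 + 31 + 30 + 31 + 30 + 11 = 172.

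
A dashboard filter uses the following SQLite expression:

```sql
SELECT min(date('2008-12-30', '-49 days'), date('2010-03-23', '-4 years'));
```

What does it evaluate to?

2006-03-23

date('2008-12-30', '-49 days') → 2008-11-11.
date('2010-03-23', '-4 years') → 2006-03-23.
Earlier of the two is 2006-03-23.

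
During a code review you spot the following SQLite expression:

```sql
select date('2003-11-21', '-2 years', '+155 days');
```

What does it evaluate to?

2002-04-25

Adding -2 years to 2003-11-21 gives 2001-11-21.
Applying '+155 days' to 2001-11-21: counting 155 days forward gives 2002-04-25.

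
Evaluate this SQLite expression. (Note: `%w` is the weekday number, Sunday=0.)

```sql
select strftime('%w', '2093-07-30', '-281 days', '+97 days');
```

First apply '-281 days', '+97 days': 2093-07-30 → 2093-01-27.
2093-01-27 is a Tuesday; with Sunday=0 that is 2.

2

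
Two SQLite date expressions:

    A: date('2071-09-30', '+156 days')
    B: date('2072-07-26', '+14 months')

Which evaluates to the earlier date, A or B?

A = 2072-03-04.
B = 2073-09-26.
A is earlier.

A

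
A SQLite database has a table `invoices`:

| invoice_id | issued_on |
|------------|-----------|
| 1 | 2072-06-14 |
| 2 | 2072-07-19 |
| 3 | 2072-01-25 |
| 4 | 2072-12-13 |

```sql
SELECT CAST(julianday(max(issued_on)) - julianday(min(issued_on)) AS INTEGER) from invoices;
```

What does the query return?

323

MIN = 2072-01-25, MAX = 2072-12-13.
6 days remain in January 2072 after the 25th (31 − 25).
Full months from February 2072 through November 2072 contribute their day counts.
Then 13 days into December 2072.
Total: 6 + 29 + 31 + 30 + 31 + 30 + 31 + 31 + 30 + 31 + 30 + 13 = 323.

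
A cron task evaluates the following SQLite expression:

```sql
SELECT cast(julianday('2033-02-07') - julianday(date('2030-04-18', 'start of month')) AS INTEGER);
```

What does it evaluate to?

`start of month` rewinds 2030-04-18 to 2030-04-01.
29 days remain in April 2030 after the 1st (30 − 1).
Full months from May 2030 through January 2033 contribute their day counts.
Then 7 days into February 2033.
Total: 29 + 31 + 30 + 31 + 31 + 30 + 31 + 30 + 31 + 31 + 28 + 31 + 30 + 31 + 30 + 31 + 31 + 30 + 31 + 30 + 31 + 31 + 29 + 31 + 30 + 31 + 30 + 31 + 31 + 30 + 31 + 30 + 31 + 31 + 7 = 1043.

1043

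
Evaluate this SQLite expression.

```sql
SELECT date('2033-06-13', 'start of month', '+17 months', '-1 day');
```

`start of month` rewinds 2033-06-13 to 2033-06-01.
Adding +17 months to 2033-06-01 gives 2034-11-01.
Going back 1 day from 2034-11-01 reaches 2034-10-31 (last day of October, 31 days).

2034-10-31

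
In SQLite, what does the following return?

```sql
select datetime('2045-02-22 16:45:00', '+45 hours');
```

+45 hours from 2045-02-22 16:45:00 is 2045-02-24 13:45:00 (crosses midnight).

2045-02-24 13:45:00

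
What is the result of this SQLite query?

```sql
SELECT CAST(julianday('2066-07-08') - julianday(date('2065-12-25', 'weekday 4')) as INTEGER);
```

189

`weekday 4` advances to the next Thursday; 2065-12-25 is a Friday, so it moves forward to 2065-12-31.
0 days remain in December 2065 after the 31st (31 − 31).
Full months from January 2066 through June 2066 contribute their day counts.
Then 8 days into July 2066.
Total: 0 + 31 + 28 + 31 + 30 + 31 + 30 + 8 = 189.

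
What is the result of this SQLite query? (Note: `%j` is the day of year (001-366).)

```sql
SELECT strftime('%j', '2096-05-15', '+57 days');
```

First apply '+57 days': 2096-05-15 → 2096-07-11.
Day-of-year for 2096-07-11: days since 2096-01-01 inclusive = 193, zero-padded to 193.

193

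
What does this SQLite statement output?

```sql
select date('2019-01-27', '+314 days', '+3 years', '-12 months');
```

2021-12-07

Applying '+314 days' to 2019-01-27: counting 314 days forward gives 2019-12-07.
Adding +3 years to 2019-12-07 gives 2022-12-07.
Adding -12 months to 2022-12-07 gives 2021-12-07.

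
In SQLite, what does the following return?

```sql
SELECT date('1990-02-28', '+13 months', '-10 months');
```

1990-05-28

Adding +13 months to 1990-02-28 gives 1991-03-28.
Adding -10 months to 1991-03-28 gives 1990-05-28.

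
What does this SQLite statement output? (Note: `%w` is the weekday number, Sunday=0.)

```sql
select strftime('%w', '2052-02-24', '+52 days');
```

First apply '+52 days': 2052-02-24 → 2052-04-16.
2052-04-16 is a Tuesday; with Sunday=0 that is 2.

2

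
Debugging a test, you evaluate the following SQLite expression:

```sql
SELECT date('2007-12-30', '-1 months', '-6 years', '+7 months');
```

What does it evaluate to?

Adding -1 month to 2007-12-30 gives 2007-11-30.
Adding -6 years to 2007-11-30 gives 2001-11-30.
Adding +7 months to 2001-11-30 gives 2002-06-30.

2002-06-30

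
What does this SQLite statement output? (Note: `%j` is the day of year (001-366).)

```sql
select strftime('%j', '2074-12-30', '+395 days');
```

029

First apply '+395 days': 2074-12-30 → 2076-01-29.
Day-of-year for 2076-01-29: days since 2076-01-01 inclusive = 29, zero-padded to 029.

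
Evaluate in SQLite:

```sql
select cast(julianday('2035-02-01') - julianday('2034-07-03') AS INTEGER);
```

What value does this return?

28 days remain in July 2034 after the 3rd (31 − 3).
Full months from August 2034 through January 2035 contribute their day counts.
Then 1 day into February 2035.
Total: 28 + 31 + 30 + 31 + 30 + 31 + 31 + 1 = 213.

213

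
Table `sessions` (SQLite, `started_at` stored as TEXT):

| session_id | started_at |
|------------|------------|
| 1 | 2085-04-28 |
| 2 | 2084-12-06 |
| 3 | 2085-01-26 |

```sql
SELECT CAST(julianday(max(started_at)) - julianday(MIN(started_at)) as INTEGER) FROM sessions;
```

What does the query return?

143

MIN = 2084-12-06, MAX = 2085-04-28.
25 days remain in December 2084 after the 6th (31 − 6).
January 2085: 31 days.
February 2085: 28 days.
March 2085: 31 days.
Then 28 days into April 2085.
Total: 25 + 31 + 28 + 31 + 28 = 143.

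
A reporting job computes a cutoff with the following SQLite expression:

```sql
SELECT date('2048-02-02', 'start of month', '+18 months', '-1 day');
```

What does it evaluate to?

`start of month` rewinds 2048-02-02 to 2048-02-01.
Adding +18 months to 2048-02-01 gives 2049-08-01.
Going back 1 day from 2049-08-01 reaches 2049-07-31 (last day of July, 31 days).

2049-07-31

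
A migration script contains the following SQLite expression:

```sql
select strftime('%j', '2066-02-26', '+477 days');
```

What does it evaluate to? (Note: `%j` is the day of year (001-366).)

169

First apply '+477 days': 2066-02-26 → 2067-06-18.
Day-of-year for 2067-06-18: days since 2067-01-01 inclusive = 169, zero-padded to 169.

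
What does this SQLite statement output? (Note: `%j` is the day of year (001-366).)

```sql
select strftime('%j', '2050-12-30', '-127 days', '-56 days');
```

First apply '-127 days', '-56 days': 2050-12-30 → 2050-06-30.
Day-of-year for 2050-06-30: days since 2050-01-01 inclusive = 181, zero-padded to 181.

181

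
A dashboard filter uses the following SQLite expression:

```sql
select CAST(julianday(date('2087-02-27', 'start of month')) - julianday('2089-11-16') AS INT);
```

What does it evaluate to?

-1019

`start of month` rewinds 2087-02-27 to 2087-02-01.
27 days remain in February 2087 after the 1st (28 − 1).
Full months from March 2087 through October 2089 contribute their day counts.
Then 16 days into November 2089.
Total: 27 + 31 + 30 + 31 + 30 + 31 + 31 + 30 + 31 + 30 + 31 + 31 + 29 + 31 + 30 + 31 + 30 + 31 + 31 + 30 + 31 + 30 + 31 + 31 + 28 + 31 + 30 + 31 + 30 + 31 + 31 + 30 + 31 + 16 = 1019.
The subtraction is earlier − later, so the result is −1019 → -1019.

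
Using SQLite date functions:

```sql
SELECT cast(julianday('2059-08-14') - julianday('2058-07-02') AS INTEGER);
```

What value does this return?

408

29 days remain in July 2058 after the 2nd (31 − 2).
Full months from August 2058 through July 2059 contribute their day counts.
Then 14 days into August 2059.
Total: 29 + 31 + 30 + 31 + 30 + 31 + 31 + 28 + 31 + 30 + 31 + 30 + 31 + 14 = 408.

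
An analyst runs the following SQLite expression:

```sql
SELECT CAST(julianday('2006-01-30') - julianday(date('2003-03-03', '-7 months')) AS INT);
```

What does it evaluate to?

1276

Adding -7 months to 2003-03-03 gives 2002-08-03.
28 days remain in August 2002 after the 3rd (31 − 3).
Full months from September 2002 through December 2005 contribute their day counts.
Then 30 days into January 2006.
Total: 28 + 30 + 31 + 30 + 31 + 31 + 28 + 31 + 30 + 31 + 30 + 31 + 31 + 30 + 31 + 30 + 31 + 31 + 29 + 31 + 30 + 31 + 30 + 31 + 31 + 30 + 31 + 30 + 31 + 31 + 28 + 31 + 30 + 31 + 30 + 31 + 31 + 30 + 31 + 30 + 31 + 30 = 1276.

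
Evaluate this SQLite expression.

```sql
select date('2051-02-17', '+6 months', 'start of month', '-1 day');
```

2051-07-31

Adding +6 months to 2051-02-17 gives 2051-08-17.
`start of month` rewinds 2051-08-17 to 2051-08-01.
Going back 1 day from 2051-08-01 reaches 2051-07-31 (last day of July, 31 days).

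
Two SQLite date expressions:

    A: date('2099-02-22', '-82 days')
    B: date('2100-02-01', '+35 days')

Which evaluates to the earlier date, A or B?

A

A = 2098-12-02.
B = 2100-03-08.
A is earlier.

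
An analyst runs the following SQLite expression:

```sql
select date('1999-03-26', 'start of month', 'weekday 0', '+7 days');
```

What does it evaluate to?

1999-03-14

`start of month` rewinds 1999-03-26 to 1999-03-01.
`weekday 0` advances to the next Sunday; 1999-03-01 is a Monday, so it moves forward to 1999-03-07.
Advancing 7 more days within March lands on 1999-03-14.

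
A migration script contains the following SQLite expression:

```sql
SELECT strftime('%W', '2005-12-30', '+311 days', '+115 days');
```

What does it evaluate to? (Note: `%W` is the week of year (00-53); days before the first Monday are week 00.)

First apply '+311 days', '+115 days': 2005-12-30 → 2007-03-01.
2007-03-01 is a Thursday. SQLite's %W counts Mondays since the year started; the result is 09.

09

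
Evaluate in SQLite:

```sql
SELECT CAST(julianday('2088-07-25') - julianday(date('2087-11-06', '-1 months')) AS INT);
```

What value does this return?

293

Adding -1 month to 2087-11-06 gives 2087-10-06.
25 days remain in October 2087 after the 6th (31 − 6).
Full months from November 2087 through June 2088 contribute their day counts.
Then 25 days into July 2088.
Total: 25 + 30 + 31 + 31 + 29 + 31 + 30 + 31 + 30 + 25 = 293.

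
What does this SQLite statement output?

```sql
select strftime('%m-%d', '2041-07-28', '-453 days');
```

First apply '-453 days': 2041-07-28 → 2040-05-01.
`%m-%d` extracts the month-day: 05-01.

05-01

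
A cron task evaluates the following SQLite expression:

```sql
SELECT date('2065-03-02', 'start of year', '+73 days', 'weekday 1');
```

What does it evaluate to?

`start of year` rewinds 2065-03-02 to 2065-01-01.
Applying '+73 days' to 2065-01-01: counting 73 days forward gives 2065-03-15.
`weekday 1` advances to the next Monday; 2065-03-15 is a Sunday, so it moves forward to 2065-03-16.

2065-03-16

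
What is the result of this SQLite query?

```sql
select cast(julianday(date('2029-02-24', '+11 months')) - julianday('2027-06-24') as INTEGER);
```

945

Adding +11 months to 2029-02-24 gives 2030-01-24.
6 days remain in June 2027 after the 24th (30 − 24).
Full months from July 2027 through December 2029 contribute their day counts.
Then 24 days into January 2030.
Total: 6 + 31 + 31 + 30 + 31 + 30 + 31 + 31 + 29 + 31 + 30 + 31 + 30 + 31 + 31 + 30 + 31 + 30 + 31 + 31 + 28 + 31 + 30 + 31 + 30 + 31 + 31 + 30 + 31 + 30 + 31 + 24 = 945.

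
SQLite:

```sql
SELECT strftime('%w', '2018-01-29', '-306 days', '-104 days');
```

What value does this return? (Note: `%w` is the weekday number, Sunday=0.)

4

First apply '-306 days', '-104 days': 2018-01-29 → 2016-12-15.
2016-12-15 is a Thursday; with Sunday=0 that is 4.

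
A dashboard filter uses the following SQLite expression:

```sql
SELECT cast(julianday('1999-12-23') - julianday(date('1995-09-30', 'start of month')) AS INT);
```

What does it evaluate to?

`start of month` rewinds 1995-09-30 to 1995-09-01.
29 days remain in September 1995 after the 1st (30 − 1).
Full months from October 1995 through November 1999 contribute their day counts.
Then 23 days into December 1999.
Total: 29 + 31 + 30 + 31 + 31 + 29 + 31 + 30 + 31 + 30 + 31 + 31 + 30 + 31 + 30 + 31 + 31 + 28 + 31 + 30 + 31 + 30 + 31 + 31 + 30 + 31 + 30 + 31 + 31 + 28 + 31 + 30 + 31 + 30 + 31 + 31 + 30 + 31 + 30 + 31 + 31 + 28 + 31 + 30 + 31 + 30 + 31 + 31 + 30 + 31 + 30 + 23 = 1574.

1574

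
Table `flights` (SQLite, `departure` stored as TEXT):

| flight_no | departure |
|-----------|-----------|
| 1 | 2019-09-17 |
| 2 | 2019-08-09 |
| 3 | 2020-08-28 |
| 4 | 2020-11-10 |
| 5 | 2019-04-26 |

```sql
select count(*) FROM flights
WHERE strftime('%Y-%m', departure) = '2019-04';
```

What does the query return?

Rows with year-month 2019-04: 2019-04-26 → 1.

1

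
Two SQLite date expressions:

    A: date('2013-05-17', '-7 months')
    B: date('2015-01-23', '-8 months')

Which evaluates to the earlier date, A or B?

A = 2012-10-17.
B = 2014-05-23.
A is earlier.

A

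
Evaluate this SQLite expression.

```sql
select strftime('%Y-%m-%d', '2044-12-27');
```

`%Y-%m-%d` extracts the ISO date: 2044-12-27.

2044-12-27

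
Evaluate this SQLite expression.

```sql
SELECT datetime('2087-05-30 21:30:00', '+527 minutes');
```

527 minutes = 8h 47m; +527 minutes from 2087-05-30 21:30:00 is 2087-05-31 06:17:00 (crosses midnight).

2087-05-31 06:17:00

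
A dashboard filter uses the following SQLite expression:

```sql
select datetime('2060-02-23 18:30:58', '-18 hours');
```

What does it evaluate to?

-18 hours from 2060-02-23 18:30:58 is 2060-02-23 00:30:58.

2060-02-23 00:30:58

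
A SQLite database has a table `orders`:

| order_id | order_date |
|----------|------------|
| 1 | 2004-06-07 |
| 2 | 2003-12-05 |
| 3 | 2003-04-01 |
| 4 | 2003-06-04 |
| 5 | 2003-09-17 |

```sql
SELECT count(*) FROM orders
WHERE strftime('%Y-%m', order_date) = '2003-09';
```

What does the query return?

Rows with year-month 2003-09: 2003-09-17 → 1.

1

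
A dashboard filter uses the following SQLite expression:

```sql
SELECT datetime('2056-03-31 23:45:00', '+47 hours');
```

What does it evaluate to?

+47 hours from 2056-03-31 23:45:00 is 2056-04-02 22:45:00 (crosses midnight).

2056-04-02 22:45:00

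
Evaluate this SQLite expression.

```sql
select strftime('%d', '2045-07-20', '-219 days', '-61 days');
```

First apply '-219 days', '-61 days': 2045-07-20 → 2044-10-13.
`%d` extracts the 2-digit day of month: 13.

13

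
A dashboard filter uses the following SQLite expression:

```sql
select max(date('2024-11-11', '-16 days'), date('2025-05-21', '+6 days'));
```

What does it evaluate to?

2025-05-27

date('2024-11-11', '-16 days') → 2024-10-26.
date('2025-05-21', '+6 days') → 2025-05-27.
Later of the two is 2025-05-27.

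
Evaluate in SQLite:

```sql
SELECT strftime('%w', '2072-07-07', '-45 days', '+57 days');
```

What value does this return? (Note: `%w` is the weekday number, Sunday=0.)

First apply '-45 days', '+57 days': 2072-07-07 → 2072-07-19.
2072-07-19 is a Tuesday; with Sunday=0 that is 2.

2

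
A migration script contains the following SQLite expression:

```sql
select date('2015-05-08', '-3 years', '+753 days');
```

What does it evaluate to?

2014-05-31

Adding -3 years to 2015-05-08 gives 2012-05-08.
Applying '+753 days' to 2012-05-08: counting 753 days forward gives 2014-05-31.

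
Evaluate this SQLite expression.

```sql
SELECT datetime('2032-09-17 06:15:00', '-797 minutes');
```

2032-09-16 16:58:00

797 minutes = 13h 17m; -797 minutes from 2032-09-17 06:15:00 is 2032-09-16 16:58:00 (crosses midnight).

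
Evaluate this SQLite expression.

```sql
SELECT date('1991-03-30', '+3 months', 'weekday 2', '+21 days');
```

Adding +3 months to 1991-03-30 gives 1991-06-30.
`weekday 2` advances to the next Tuesday; 1991-06-30 is a Sunday, so it moves forward to 1991-07-02.
Advancing 21 more days within July lands on 1991-07-23.

1991-07-23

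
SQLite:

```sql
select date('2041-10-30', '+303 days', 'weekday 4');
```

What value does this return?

Applying '+303 days' to 2041-10-30: counting 303 days forward gives 2042-08-29.
`weekday 4` advances to the next Thursday; 2042-08-29 is a Friday, so it moves forward to 2042-09-04.

2042-09-04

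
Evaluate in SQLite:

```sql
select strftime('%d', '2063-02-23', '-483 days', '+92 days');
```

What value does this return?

28

First apply '-483 days', '+92 days': 2063-02-23 → 2062-01-28.
`%d` extracts the 2-digit day of month: 28.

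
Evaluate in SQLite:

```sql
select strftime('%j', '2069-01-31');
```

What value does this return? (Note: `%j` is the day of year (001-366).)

Day-of-year for 2069-01-31: days since 2069-01-01 inclusive = 31, zero-padded to 031.

031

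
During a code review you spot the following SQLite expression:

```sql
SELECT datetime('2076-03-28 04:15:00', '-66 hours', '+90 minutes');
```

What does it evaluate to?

2076-03-25 11:45:00

-66 hours from 2076-03-28 04:15:00 is 2076-03-25 10:15:00 (crosses midnight).
90 minutes = 1h 30m; +90 minutes from 2076-03-25 10:15:00 is 2076-03-25 11:45:00.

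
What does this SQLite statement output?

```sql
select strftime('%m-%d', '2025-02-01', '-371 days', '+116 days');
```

First apply '-371 days', '+116 days': 2025-02-01 → 2024-05-22.
`%m-%d` extracts the month-day: 05-22.

05-22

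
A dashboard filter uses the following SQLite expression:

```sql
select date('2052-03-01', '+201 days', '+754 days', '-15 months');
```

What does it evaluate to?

Applying '+201 days' to 2052-03-01: counting 201 days forward gives 2052-09-18.
Applying '+754 days' to 2052-09-18: counting 754 days forward gives 2054-10-12.
Adding -15 months to 2054-10-12 gives 2053-07-12.

2053-07-12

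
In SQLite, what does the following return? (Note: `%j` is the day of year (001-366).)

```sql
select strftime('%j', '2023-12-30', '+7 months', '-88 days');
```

First apply '+7 months', '-88 days': 2023-12-30 → 2024-05-03.
Day-of-year for 2024-05-03: days since 2024-01-01 inclusive = 124, zero-padded to 124.

124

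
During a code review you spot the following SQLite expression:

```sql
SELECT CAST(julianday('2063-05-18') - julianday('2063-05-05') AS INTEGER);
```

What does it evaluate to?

13

Both dates are in May 2063: 18 − 5 = 13.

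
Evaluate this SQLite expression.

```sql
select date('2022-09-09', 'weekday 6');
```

2022-09-10

`weekday 6` advances to the next Saturday; 2022-09-09 is a Friday, so it moves forward to 2022-09-10.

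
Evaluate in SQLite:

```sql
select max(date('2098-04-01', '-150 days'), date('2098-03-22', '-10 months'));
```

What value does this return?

date('2098-04-01', '-150 days') → 2097-11-02.
date('2098-03-22', '-10 months') → 2097-05-22.
Later of the two is 2097-11-02.

2097-11-02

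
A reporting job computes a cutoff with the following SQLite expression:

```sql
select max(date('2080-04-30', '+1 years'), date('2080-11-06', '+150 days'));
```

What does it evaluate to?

date('2080-04-30', '+1 years') → 2081-04-30.
date('2080-11-06', '+150 days') → 2081-04-05.
Later of the two is 2081-04-30.

2081-04-30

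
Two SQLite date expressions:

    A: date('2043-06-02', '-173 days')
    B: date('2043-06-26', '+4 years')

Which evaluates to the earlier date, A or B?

A = 2042-12-11.
B = 2047-06-26.
A is earlier.

A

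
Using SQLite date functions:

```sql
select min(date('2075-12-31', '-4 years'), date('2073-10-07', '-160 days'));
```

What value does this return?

2071-12-31

date('2075-12-31', '-4 years') → 2071-12-31.
date('2073-10-07', '-160 days') → 2073-04-30.
Earlier of the two is 2071-12-31.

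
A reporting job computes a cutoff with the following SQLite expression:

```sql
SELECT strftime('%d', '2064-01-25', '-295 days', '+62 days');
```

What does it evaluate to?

06

First apply '-295 days', '+62 days': 2064-01-25 → 2063-06-06.
`%d` extracts the 2-digit day of month: 06.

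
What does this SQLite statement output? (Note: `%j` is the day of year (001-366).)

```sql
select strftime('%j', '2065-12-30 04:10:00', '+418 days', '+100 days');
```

152

First apply '+418 days', '+100 days': 2065-12-30 04:10:00 → 2067-06-01 04:10:00.
Day-of-year for 2067-06-01: days since 2067-01-01 inclusive = 152, zero-padded to 152.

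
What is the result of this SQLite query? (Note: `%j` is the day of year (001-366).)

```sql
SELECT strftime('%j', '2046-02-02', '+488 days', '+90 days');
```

First apply '+488 days', '+90 days': 2046-02-02 → 2047-09-03.
Day-of-year for 2047-09-03: days since 2047-01-01 inclusive = 246, zero-padded to 246.

246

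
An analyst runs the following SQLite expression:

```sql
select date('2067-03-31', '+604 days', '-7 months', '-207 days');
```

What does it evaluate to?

Applying '+604 days' to 2067-03-31: counting 604 days forward gives 2068-11-24.
Adding -7 months to 2068-11-24 gives 2068-04-24.
Applying '-207 days' to 2068-04-24: counting 207 days back gives 2067-09-30.

2067-09-30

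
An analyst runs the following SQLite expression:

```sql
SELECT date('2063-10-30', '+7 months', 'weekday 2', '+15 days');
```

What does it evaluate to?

Adding +7 months to 2063-10-30 gives 2064-05-30.
`weekday 2` advances to the next Tuesday; 2064-05-30 is a Friday, so it moves forward to 2064-06-03.
Advancing 15 more days within June lands on 2064-06-18.

2064-06-18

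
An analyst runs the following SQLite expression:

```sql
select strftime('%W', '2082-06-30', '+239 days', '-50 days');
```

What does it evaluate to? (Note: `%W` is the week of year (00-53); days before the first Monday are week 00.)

01

First apply '+239 days', '-50 days': 2082-06-30 → 2083-01-05.
2083-01-05 is a Tuesday. SQLite's %W counts Mondays since the year started; the result is 01.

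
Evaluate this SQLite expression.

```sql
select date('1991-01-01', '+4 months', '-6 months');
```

Adding +4 months to 1991-01-01 gives 1991-05-01.
Adding -6 months to 1991-05-01 gives 1990-11-01.

1990-11-01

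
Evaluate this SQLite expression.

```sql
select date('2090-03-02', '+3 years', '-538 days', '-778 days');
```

Adding +3 years to 2090-03-02 gives 2093-03-02.
Applying '-538 days' to 2093-03-02: counting 538 days back gives 2091-09-11.
Applying '-778 days' to 2091-09-11: counting 778 days back gives 2089-07-25.

2089-07-25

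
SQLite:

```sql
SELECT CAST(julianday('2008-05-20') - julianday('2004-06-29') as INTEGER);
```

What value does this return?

1421

1 day remains in June 2004 after the 29th (30 − 29).
Full months from July 2004 through April 2008 contribute their day counts.
Then 20 days into May 2008.
Total: 1 + 31 + 31 + 30 + 31 + 30 + 31 + 31 + 28 + 31 + 30 + 31 + 30 + 31 + 31 + 30 + 31 + 30 + 31 + 31 + 28 + 31 + 30 + 31 + 30 + 31 + 31 + 30 + 31 + 30 + 31 + 31 + 28 + 31 + 30 + 31 + 30 + 31 + 31 + 30 + 31 + 30 + 31 + 31 + 29 + 31 + 30 + 20 = 1421.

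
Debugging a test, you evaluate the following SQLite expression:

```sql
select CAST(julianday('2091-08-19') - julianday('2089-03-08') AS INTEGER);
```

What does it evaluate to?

894

23 days remain in March 2089 after the 8th (31 − 8).
Full months from April 2089 through July 2091 contribute their day counts.
Then 19 days into August 2091.
Total: 23 + 30 + 31 + 30 + 31 + 31 + 30 + 31 + 30 + 31 + 31 + 28 + 31 + 30 + 31 + 30 + 31 + 31 + 30 + 31 + 30 + 31 + 31 + 28 + 31 + 30 + 31 + 30 + 31 + 19 = 894.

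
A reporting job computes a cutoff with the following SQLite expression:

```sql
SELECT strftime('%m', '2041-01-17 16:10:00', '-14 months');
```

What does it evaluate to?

11

First apply '-14 months': 2041-01-17 16:10:00 → 2039-11-17 16:10:00.
`%m` extracts the 2-digit month (01-12): 11.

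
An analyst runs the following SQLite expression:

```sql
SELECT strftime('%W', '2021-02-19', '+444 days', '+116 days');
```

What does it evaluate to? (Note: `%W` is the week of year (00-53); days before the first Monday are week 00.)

First apply '+444 days', '+116 days': 2021-02-19 → 2022-09-02.
2022-09-02 is a Friday. SQLite's %W counts Mondays since the year started; the result is 35.

35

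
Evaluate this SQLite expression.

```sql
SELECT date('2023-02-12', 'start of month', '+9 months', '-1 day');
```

2023-10-31

`start of month` rewinds 2023-02-12 to 2023-02-01.
Adding +9 months to 2023-02-01 gives 2023-11-01.
Going back 1 day from 2023-11-01 reaches 2023-10-31 (last day of October, 31 days).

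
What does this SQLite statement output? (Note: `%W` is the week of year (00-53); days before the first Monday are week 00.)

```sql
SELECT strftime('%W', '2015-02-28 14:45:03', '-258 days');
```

First apply '-258 days': 2015-02-28 14:45:03 → 2014-06-15 14:45:03.
2014-06-15 is a Sunday. SQLite's %W counts Mondays since the year started; the result is 23.

23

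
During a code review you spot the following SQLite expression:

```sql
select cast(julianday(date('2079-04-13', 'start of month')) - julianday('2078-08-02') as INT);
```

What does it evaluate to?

242

`start of month` rewinds 2079-04-13 to 2079-04-01.
29 days remain in August 2078 after the 2nd (31 − 2).
Full months from September 2078 through March 2079 contribute their day counts.
Then 1 day into April 2079.
Total: 29 + 30 + 31 + 30 + 31 + 31 + 28 + 31 + 1 = 242.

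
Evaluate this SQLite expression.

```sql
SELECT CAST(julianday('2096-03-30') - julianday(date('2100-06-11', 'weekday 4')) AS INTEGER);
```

`weekday 4` advances to the next Thursday; 2100-06-11 is a Friday, so it moves forward to 2100-06-17.
1 day remains in March 2096 after the 30th (31 − 30).
Full months from April 2096 through May 2100 contribute their day counts.
Then 17 days into June 2100.
Total: 1 + 30 + 31 + 30 + 31 + 31 + 30 + 31 + 30 + 31 + 31 + 28 + 31 + 30 + 31 + 30 + 31 + 31 + 30 + 31 + 30 + 31 + 31 + 28 + 31 + 30 + 31 + 30 + 31 + 31 + 30 + 31 + 30 + 31 + 31 + 28 + 31 + 30 + 31 + 30 + 31 + 31 + 30 + 31 + 30 + 31 + 31 + 28 + 31 + 30 + 31 + 17 = 1539.
The subtraction is earlier − later, so the result is −1539 → -1539.

-1539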